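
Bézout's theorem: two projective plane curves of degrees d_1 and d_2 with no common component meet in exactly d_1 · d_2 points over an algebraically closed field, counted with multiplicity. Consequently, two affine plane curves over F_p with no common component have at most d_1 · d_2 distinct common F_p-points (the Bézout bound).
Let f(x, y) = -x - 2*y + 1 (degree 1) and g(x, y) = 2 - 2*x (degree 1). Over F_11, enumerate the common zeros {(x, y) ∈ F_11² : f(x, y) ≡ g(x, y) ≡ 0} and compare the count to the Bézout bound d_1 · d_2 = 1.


Common zeros: {(1, 0)}; count = 1; Bézout bound = 1.

deg(f) = 1, deg(g) = 1, so Bézout bound = 1.
Scan x ∈ F_11. For each x, list the y ∈ F_11 with f(x, y) ≡ 0 and those with g(x, y) ≡ 0 (mod 11); the common zeros in that column are the intersection.
  x = 0: f ≡ 0 at y ∈ {6}; g ≡ 0 at y ∈ ∅; common: ∅.
  x = 1: f ≡ 0 at y ∈ {0}; g ≡ 0 at y ∈ {0, 1, 2, 3, 4, 5, 6, 7, 8, 9, 10}; common: {0}.
  x = 2: f ≡ 0 at y ∈ {5}; g ≡ 0 at y ∈ ∅; common: ∅.
  x = 3: f ≡ 0 at y ∈ {10}; g ≡ 0 at y ∈ ∅; common: ∅.
  x = 4: f ≡ 0 at y ∈ {4}; g ≡ 0 at y ∈ ∅; common: ∅.
  x = 5: f ≡ 0 at y ∈ {9}; g ≡ 0 at y ∈ ∅; common: ∅.
  x = 6: f ≡ 0 at y ∈ {3}; g ≡ 0 at y ∈ ∅; common: ∅.
  x = 7: f ≡ 0 at y ∈ {8}; g ≡ 0 at y ∈ ∅; common: ∅.
  x = 8: f ≡ 0 at y ∈ {2}; g ≡ 0 at y ∈ ∅; common: ∅.
  x = 9: f ≡ 0 at y ∈ {7}; g ≡ 0 at y ∈ ∅; common: ∅.
  x = 10: f ≡ 0 at y ∈ {1}; g ≡ 0 at y ∈ ∅; common: ∅.
Collecting: common zeros = {(1, 0)}, so the count is 1.
Comparison with the Bézout bound: 1 ≤ 1 = deg(f)·deg(g), as expected for curves with no common component (the bound is attained).


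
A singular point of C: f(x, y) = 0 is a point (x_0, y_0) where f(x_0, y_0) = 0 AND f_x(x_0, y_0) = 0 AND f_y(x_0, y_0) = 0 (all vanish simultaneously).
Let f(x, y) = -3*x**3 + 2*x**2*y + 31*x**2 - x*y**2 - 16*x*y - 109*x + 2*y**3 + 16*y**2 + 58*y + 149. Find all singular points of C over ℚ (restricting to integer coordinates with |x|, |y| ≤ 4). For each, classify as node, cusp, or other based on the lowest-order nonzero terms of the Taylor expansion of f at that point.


Singular points: {(3, -2)}; classification: cusp.

Compute partial derivatives:
  f_x = -9*x**2 + 4*x*y + 62*x - y**2 - 16*y - 109.
  f_y = 2*x**2 - 2*x*y - 16*x + 6*y**2 + 32*y + 58.
Scan x_0 ∈ {−4, ..., 4}. For each x_0, f_y(x_0, y) is a polynomial in y; find its integer roots y ∈ {−4, ..., 4}, then test f_x and f at those candidates.
  x = -4: f_y(-4, y) = 6*y**2 + 40*y + 154; no integer root y with |y| ≤ 4.
  x = -3: f_y(-3, y) = 6*y**2 + 38*y + 124; no integer root y with |y| ≤ 4.
  x = -2: f_y(-2, y) = 6*y**2 + 36*y + 98; no integer root y with |y| ≤ 4.
  x = -1: f_y(-1, y) = 6*y**2 + 34*y + 76; no integer root y with |y| ≤ 4.
  x = 0: f_y(0, y) = 6*y**2 + 32*y + 58; no integer root y with |y| ≤ 4.
  x = 1: f_y(1, y) = 6*y**2 + 30*y + 44; no integer root y with |y| ≤ 4.
  x = 2: f_y(2, y) = 6*y**2 + 28*y + 34; no integer root y with |y| ≤ 4.
  x = 3: f_y(3, y) = 6*y**2 + 26*y + 28; vanishes at y ∈ {-2}. (3, -2): f_x = 0, f = 0 — SINGULAR.
  x = 4: f_y(4, y) = 6*y**2 + 24*y + 26; no integer root y with |y| ≤ 4.
Only singular point on the grid: (3, -2).
Classify: substitute x = 3 + u, y = -2 + v and expand: f = -3*u**3 + 2*u**2*v - u*v**2 + 2*v**3 + v**2.
No constant or linear terms (consistent with a singular point). Quadratic part: v**2. Cubic part: -3*u**3 + 2*u**2*v - u*v**2 + 2*v**3.
The quadratic part v**2 is a perfect square, so there is a single (double) tangent line v = 0, i.e. y = -2. Restricting the cubic part to that line (v = 0) leaves -3*u**3 ≠ 0, so f is not divisible by v and the branch is v² ≈ 3*u**3 to lowest order — this is a cusp.
Classification: cusp.


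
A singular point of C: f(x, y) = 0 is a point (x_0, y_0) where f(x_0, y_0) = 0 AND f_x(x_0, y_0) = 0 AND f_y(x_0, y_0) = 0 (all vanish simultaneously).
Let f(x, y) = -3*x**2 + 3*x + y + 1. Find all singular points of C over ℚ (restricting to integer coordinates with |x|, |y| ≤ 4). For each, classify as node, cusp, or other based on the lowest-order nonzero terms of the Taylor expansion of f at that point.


No singular points in the scanned grid; C is smooth there.

Compute partial derivatives:
  f_x = 3 - 6*x.
  f_y = 1.
f_y = 1 is a nonzero constant, so f_y never vanishes: no point (x, y) can satisfy f = f_x = f_y = 0. In particular no (x, y) ∈ {−4, ..., 4}² is singular; the curve is smooth.


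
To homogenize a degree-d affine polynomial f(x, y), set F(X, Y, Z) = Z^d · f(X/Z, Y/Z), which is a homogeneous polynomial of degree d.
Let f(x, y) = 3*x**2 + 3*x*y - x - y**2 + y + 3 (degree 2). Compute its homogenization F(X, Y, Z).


F(X, Y, Z) = 3*X**2 + 3*X*Y - X*Z - Y**2 + Y*Z + 3*Z**2

deg(f) = 2.
Substitute x = X/Z, y = Y/Z into f, then multiply by Z^2.
  monomial 3·x^2·y^0 ↦ 3·X^2·Y^0·Z^0.
  monomial 3·x^1·y^1 ↦ 3·X^1·Y^1·Z^0.
  monomial -1·x^1·y^0 ↦ -1·X^1·Y^0·Z^1.
  monomial -1·x^0·y^2 ↦ -1·X^0·Y^2·Z^0.
  monomial 1·x^0·y^1 ↦ 1·X^0·Y^1·Z^1.
  monomial 3·x^0·y^0 ↦ 3·X^0·Y^0·Z^2.
Collecting: F(X, Y, Z) = 3*X**2 + 3*X*Y - X*Z - Y**2 + Y*Z + 3*Z**2.


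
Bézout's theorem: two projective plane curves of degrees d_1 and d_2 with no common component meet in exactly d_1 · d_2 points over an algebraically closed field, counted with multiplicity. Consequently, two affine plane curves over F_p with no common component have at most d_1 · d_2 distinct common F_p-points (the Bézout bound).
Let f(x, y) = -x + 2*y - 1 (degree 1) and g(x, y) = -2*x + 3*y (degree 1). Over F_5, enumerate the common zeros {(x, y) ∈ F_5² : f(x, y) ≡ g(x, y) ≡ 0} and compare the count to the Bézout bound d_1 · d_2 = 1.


Common zeros: {(3, 2)}; count = 1; Bézout bound = 1.

deg(f) = 1, deg(g) = 1, so Bézout bound = 1.
Scan x ∈ F_5. For each x, list the y ∈ F_5 with f(x, y) ≡ 0 and those with g(x, y) ≡ 0 (mod 5); the common zeros in that column are the intersection.
  x = 0: f ≡ 0 at y ∈ {3}; g ≡ 0 at y ∈ {0}; common: ∅.
  x = 1: f ≡ 0 at y ∈ {1}; g ≡ 0 at y ∈ {4}; common: ∅.
  x = 2: f ≡ 0 at y ∈ {4}; g ≡ 0 at y ∈ {3}; common: ∅.
  x = 3: f ≡ 0 at y ∈ {2}; g ≡ 0 at y ∈ {2}; common: {2}.
  x = 4: f ≡ 0 at y ∈ {0}; g ≡ 0 at y ∈ {1}; common: ∅.
Collecting: common zeros = {(3, 2)}, so the count is 1.
Comparison with the Bézout bound: 1 ≤ 1 = deg(f)·deg(g), as expected for curves with no common component (the bound is attained).


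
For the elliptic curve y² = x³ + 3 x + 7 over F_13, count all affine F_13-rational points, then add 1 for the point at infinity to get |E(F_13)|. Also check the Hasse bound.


Affine points = {(3, 2), (3, 11), (5, 2), (5, 11), (8, 6), (8, 7), (9, 3), (9, 10), (10, 6), (10, 7), (12, 4), (12, 9)}; affine count = 12; |E(F_13)| = 13.

Discriminant check: Δ ∝ 4a³ + 27b² = 4·3³ + 27·7² = 4·27 + 27·49 ≡ 1 (mod 13). Nonzero ⇒ E is nonsingular.
For each x ∈ F_13, compute rhs = x³ + 3·x + 7 mod 13, then count y ∈ F_13 with y² ≡ rhs.
  x = 0: rhs = 7, matching y values: none (0 points).
  x = 1: rhs = 11, matching y values: none (0 points).
  x = 2: rhs = 8, matching y values: none (0 points).
  x = 3: rhs = 4, matching y values: 2, 11 (2 points).
  x = 4: rhs = 5, matching y values: none (0 points).
  x = 5: rhs = 4, matching y values: 2, 11 (2 points).
  x = 6: rhs = 7, matching y values: none (0 points).
  x = 7: rhs = 7, matching y values: none (0 points).
  x = 8: rhs = 10, matching y values: 6, 7 (2 points).
  x = 9: rhs = 9, matching y values: 3, 10 (2 points).
  x = 10: rhs = 10, matching y values: 6, 7 (2 points).
  x = 11: rhs = 6, matching y values: none (0 points).
  x = 12: rhs = 3, matching y values: 4, 9 (2 points).
Total affine count: 12.
Full point count |E(F_13)| = 12 + 1 = 13.
Hasse bound: |13 − (13+1)| = |-1| = 1 ≤ 2√13 ≈ 7.2111 ✓.


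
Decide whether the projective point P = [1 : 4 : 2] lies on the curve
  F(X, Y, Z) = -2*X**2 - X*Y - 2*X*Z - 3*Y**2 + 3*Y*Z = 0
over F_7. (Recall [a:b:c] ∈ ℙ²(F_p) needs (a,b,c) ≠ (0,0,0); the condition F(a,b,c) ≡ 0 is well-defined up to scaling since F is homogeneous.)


F(1,4,2) ≡ 1 (mod 7); P is NOT on the curve.

Evaluate F(1, 4, 2) term-by-term (mod 7).
  -2*X**2 ↦ -2·1·1·1 = -2
  -X*Y ↦ -1·1·4·1 = -4
  -2*X*Z ↦ -2·1·1·2 = -4
  -3*Y**2 ↦ -3·1·16·1 = -48
  3*Y*Z ↦ 3·1·4·2 = 24
Sum: F(1, 4, 2) = (-2) + (-4) + (-4) + (-48) + (24) = -34.
Reducing mod 7: -34 ≡ 1 (mod 7).
Since F(a, b, c) ≡ 1 ≠ 0 (mod 7), P does NOT lie on the curve.


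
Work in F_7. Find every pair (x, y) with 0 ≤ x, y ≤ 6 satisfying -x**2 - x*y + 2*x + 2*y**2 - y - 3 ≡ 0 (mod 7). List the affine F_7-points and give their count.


Affine F_7-points: {(0, 5), (0, 6), (3, 3), (3, 6), (4, 1), (4, 5)}; count = 6.

For each of the 49 pairs (x, y) ∈ F_7², evaluate f(x, y) mod 7. Record the zeros.
  x = 0: [0↦4, 1↦5, 2↦3, 3↦5, 4↦4, 5↦0, 6↦0]  zeros at y ∈ {5, 6}
  x = 1: [0↦5, 1↦5, 2↦2, 3↦3, 4↦1, 5↦3, 6↦2]  zeros at y ∈ ∅
  x = 2: [0↦4, 1↦3, 2↦6, 3↦6, 4↦3, 5↦4, 6↦2]  zeros at y ∈ ∅
  x = 3: [0↦1, 1↦6, 2↦1, 3↦0, 4↦3, 5↦3, 6↦0]  zeros at y ∈ {3, 6}
  x = 4: [0↦3, 1↦0, 2↦1, 3↦6, 4↦1, 5↦0, 6↦3]  zeros at y ∈ {1, 5}
  x = 5: [0↦3, 1↦6, 2↦6, 3↦3, 4↦4, 5↦2, 6↦4]  zeros at y ∈ ∅
  x = 6: [0↦1, 1↦3, 2↦2, 3↦5, 4↦5, 5↦2, 6↦3]  zeros at y ∈ ∅
Collecting zeros: affine points = {(0, 5), (0, 6), (3, 3), (3, 6), (4, 1), (4, 5)}.
Total count |C(F_7)_aff| = 6.


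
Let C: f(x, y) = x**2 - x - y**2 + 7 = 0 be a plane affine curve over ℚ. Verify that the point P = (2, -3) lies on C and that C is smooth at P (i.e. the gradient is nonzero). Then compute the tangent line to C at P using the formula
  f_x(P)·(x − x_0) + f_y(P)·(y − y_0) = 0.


Tangent line at P: 3*x + 6*y + 12 = 0.

Step 1: f(2, -3) = 0, so P lies on C.
Step 2: partial derivatives
  f_x(x, y) = 2*x - 1, f_y(x, y) = -2*y.
  f_x(P) = 3, f_y(P) = 6 (gradient nonzero, so P is smooth).
Step 3: tangent line at P: 3·(x − 2) + 6·(y − -3) = 0.
Expanding: 3*x + 6*y + 12 = 0.


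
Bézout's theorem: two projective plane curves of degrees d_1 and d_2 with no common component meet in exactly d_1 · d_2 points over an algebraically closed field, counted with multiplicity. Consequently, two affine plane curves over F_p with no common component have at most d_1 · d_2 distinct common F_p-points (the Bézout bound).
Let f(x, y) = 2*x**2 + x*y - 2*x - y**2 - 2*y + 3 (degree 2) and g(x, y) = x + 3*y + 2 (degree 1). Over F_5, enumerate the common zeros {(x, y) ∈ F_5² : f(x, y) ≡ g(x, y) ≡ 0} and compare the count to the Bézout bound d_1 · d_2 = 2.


Common zeros: {(0, 1), (3, 0)}; count = 2; Bézout bound = 2.

deg(f) = 2, deg(g) = 1, so Bézout bound = 2.
Scan x ∈ F_5. For each x, list the y ∈ F_5 with f(x, y) ≡ 0 and those with g(x, y) ≡ 0 (mod 5); the common zeros in that column are the intersection.
  x = 0: f ≡ 0 at y ∈ {1, 2}; g ≡ 0 at y ∈ {1}; common: {1}.
  x = 1: f ≡ 0 at y ∈ ∅; g ≡ 0 at y ∈ {4}; common: ∅.
  x = 2: f ≡ 0 at y ∈ ∅; g ≡ 0 at y ∈ {2}; common: ∅.
  x = 3: f ≡ 0 at y ∈ {0, 1}; g ≡ 0 at y ∈ {0}; common: {0}.
  x = 4: f ≡ 0 at y ∈ ∅; g ≡ 0 at y ∈ {3}; common: ∅.
Collecting: common zeros = {(0, 1), (3, 0)}, so the count is 2.
Comparison with the Bézout bound: 2 ≤ 2 = deg(f)·deg(g), as expected for curves with no common component (the bound is attained).


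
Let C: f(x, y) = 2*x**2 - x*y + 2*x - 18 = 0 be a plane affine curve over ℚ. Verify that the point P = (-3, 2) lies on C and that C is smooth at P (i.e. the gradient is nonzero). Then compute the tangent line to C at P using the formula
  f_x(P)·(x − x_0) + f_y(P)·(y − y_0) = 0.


Tangent line at P: -12*x + 3*y - 42 = 0.

Step 1: f(-3, 2) = 0, so P lies on C.
Step 2: partial derivatives
  f_x(x, y) = 4*x - y + 2, f_y(x, y) = -x.
  f_x(P) = -12, f_y(P) = 3 (gradient nonzero, so P is smooth).
Step 3: tangent line at P: -12·(x − -3) + 3·(y − 2) = 0.
Expanding: -12*x + 3*y - 42 = 0.


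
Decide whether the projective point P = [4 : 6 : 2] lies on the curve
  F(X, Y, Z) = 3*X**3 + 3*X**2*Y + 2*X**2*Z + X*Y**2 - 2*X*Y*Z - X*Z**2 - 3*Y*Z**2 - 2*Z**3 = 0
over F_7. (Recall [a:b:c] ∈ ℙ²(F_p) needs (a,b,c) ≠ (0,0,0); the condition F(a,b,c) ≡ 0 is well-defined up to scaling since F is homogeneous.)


F(4,6,2) ≡ 5 (mod 7); P is NOT on the curve.

Evaluate F(4, 6, 2) term-by-term (mod 7).
  3*X**3 ↦ 3·64·1·1 = 192
  3*X**2*Y ↦ 3·16·6·1 = 288
  2*X**2*Z ↦ 2·16·1·2 = 64
  X*Y**2 ↦ 1·4·36·1 = 144
  -2*X*Y*Z ↦ -2·4·6·2 = -96
  -X*Z**2 ↦ -1·4·1·4 = -16
  -3*Y*Z**2 ↦ -3·1·6·4 = -72
  -2*Z**3 ↦ -2·1·1·8 = -16
Sum: F(4, 6, 2) = (192) + (288) + (64) + (144) + (-96) + (-16) + (-72) + (-16) = 488.
Reducing mod 7: 488 ≡ 5 (mod 7).
Since F(a, b, c) ≡ 5 ≠ 0 (mod 7), P does NOT lie on the curve.


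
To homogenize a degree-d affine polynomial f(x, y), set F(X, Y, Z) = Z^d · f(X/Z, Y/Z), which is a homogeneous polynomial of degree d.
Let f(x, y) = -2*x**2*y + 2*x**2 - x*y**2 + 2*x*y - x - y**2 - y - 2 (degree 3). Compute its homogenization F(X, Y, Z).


F(X, Y, Z) = -2*X**2*Y + 2*X**2*Z - X*Y**2 + 2*X*Y*Z - X*Z**2 - Y**2*Z - Y*Z**2 - 2*Z**3

deg(f) = 3.
Substitute x = X/Z, y = Y/Z into f, then multiply by Z^3.
  monomial -2·x^2·y^1 ↦ -2·X^2·Y^1·Z^0.
  monomial 2·x^2·y^0 ↦ 2·X^2·Y^0·Z^1.
  monomial -1·x^1·y^2 ↦ -1·X^1·Y^2·Z^0.
  monomial 2·x^1·y^1 ↦ 2·X^1·Y^1·Z^1.
  monomial -1·x^1·y^0 ↦ -1·X^1·Y^0·Z^2.
  monomial -1·x^0·y^2 ↦ -1·X^0·Y^2·Z^1.
  monomial -1·x^0·y^1 ↦ -1·X^0·Y^1·Z^2.
  monomial -2·x^0·y^0 ↦ -2·X^0·Y^0·Z^3.
Collecting: F(X, Y, Z) = -2*X**2*Y + 2*X**2*Z - X*Y**2 + 2*X*Y*Z - X*Z**2 - Y**2*Z - Y*Z**2 - 2*Z**3.


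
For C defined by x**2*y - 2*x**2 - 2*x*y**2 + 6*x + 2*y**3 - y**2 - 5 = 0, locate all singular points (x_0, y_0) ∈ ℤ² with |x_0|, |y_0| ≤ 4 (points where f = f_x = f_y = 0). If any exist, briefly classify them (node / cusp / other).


Singular points: {(2, 1)}; classification: node.

Compute partial derivatives:
  f_x = 2*x*y - 4*x - 2*y**2 + 6.
  f_y = x**2 - 4*x*y + 6*y**2 - 2*y.
Scan x_0 ∈ {−4, ..., 4}. For each x_0, f_y(x_0, y) is a polynomial in y; find its integer roots y ∈ {−4, ..., 4}, then test f_x and f at those candidates.
  x = -4: f_y(-4, y) = 6*y**2 + 14*y + 16; no integer root y with |y| ≤ 4.
  x = -3: f_y(-3, y) = 6*y**2 + 10*y + 9; no integer root y with |y| ≤ 4.
  x = -2: f_y(-2, y) = 6*y**2 + 6*y + 4; no integer root y with |y| ≤ 4.
  x = -1: f_y(-1, y) = 6*y**2 + 2*y + 1; no integer root y with |y| ≤ 4.
  x = 0: f_y(0, y) = 6*y**2 - 2*y; vanishes at y ∈ {0}. (0, 0): f_x = 6 ≠ 0.
  x = 1: f_y(1, y) = 6*y**2 - 6*y + 1; no integer root y with |y| ≤ 4.
  x = 2: f_y(2, y) = 6*y**2 - 10*y + 4; vanishes at y ∈ {1}. (2, 1): f_x = 0, f = 0 — SINGULAR.
  x = 3: f_y(3, y) = 6*y**2 - 14*y + 9; no integer root y with |y| ≤ 4.
  x = 4: f_y(4, y) = 6*y**2 - 18*y + 16; no integer root y with |y| ≤ 4.
Only singular point on the grid: (2, 1).
Classify: substitute x = 2 + u, y = 1 + v and expand: f = u**2*v - u**2 - 2*u*v**2 + 2*v**3 + v**2.
No constant or linear terms (consistent with a singular point). Quadratic part: -u**2 + v**2. Cubic part: u**2*v - 2*u*v**2 + 2*v**3.
The quadratic part v**2 - u**2 = (v − u)(v + u) splits into two distinct linear factors, so there are two distinct tangent lines y − 1 = ±(x − 2) — this is a node (ordinary double point).
Classification: node.


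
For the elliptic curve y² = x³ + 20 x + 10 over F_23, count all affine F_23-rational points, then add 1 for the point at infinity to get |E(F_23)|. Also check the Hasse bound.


Affine points = {(1, 10), (1, 13), (2, 9), (2, 14), (4, 4), (4, 19), (6, 1), (6, 22), (12, 0), (13, 11), (13, 12), (19, 2), (19, 21), (21, 10), (21, 13), (22, 9), (22, 14)}; affine count = 17; |E(F_23)| = 18.

Discriminant check: Δ ∝ 4a³ + 27b² = 4·20³ + 27·10² = 4·8000 + 27·100 ≡ 16 (mod 23). Nonzero ⇒ E is nonsingular.
For each x ∈ F_23, compute rhs = x³ + 20·x + 10 mod 23, then count y ∈ F_23 with y² ≡ rhs.
  x = 0: rhs = 10, matching y values: none (0 points).
  x = 1: rhs = 8, matching y values: 10, 13 (2 points).
  x = 2: rhs = 12, matching y values: 9, 14 (2 points).
  x = 3: rhs = 5, matching y values: none (0 points).
  x = 4: rhs = 16, matching y values: 4, 19 (2 points).
  x = 5: rhs = 5, matching y values: none (0 points).
  x = 6: rhs = 1, matching y values: 1, 22 (2 points).
  x = 7: rhs = 10, matching y values: none (0 points).
  x = 8: rhs = 15, matching y values: none (0 points).
  x = 9: rhs = 22, matching y values: none (0 points).
  x = 10: rhs = 14, matching y values: none (0 points).
  x = 11: rhs = 20, matching y values: none (0 points).
  x = 12: rhs = 0, matching y values: 0 (1 points).
  x = 13: rhs = 6, matching y values: 11, 12 (2 points).
  x = 14: rhs = 21, matching y values: none (0 points).
  x = 15: rhs = 5, matching y values: none (0 points).
  x = 16: rhs = 10, matching y values: none (0 points).
  x = 17: rhs = 19, matching y values: none (0 points).
  x = 18: rhs = 15, matching y values: none (0 points).
  x = 19: rhs = 4, matching y values: 2, 21 (2 points).
  x = 20: rhs = 15, matching y values: none (0 points).
  x = 21: rhs = 8, matching y values: 10, 13 (2 points).
  x = 22: rhs = 12, matching y values: 9, 14 (2 points).
Total affine count: 17.
Full point count |E(F_23)| = 17 + 1 = 18.
Hasse bound: |18 − (23+1)| = |-6| = 6 ≤ 2√23 ≈ 9.5917 ✓.


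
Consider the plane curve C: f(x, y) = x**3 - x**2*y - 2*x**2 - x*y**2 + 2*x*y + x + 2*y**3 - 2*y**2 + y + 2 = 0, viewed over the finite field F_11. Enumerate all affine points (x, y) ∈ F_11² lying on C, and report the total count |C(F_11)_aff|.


Affine F_11-points: {(1, 5), (5, 9), (6, 10), (8, 10), (9, 6), (9, 10)}; count = 6.

For each of the 121 pairs (x, y) ∈ F_11², evaluate f(x, y) mod 11. Record the zeros.
  x = 0: [0↦2, 1↦3, 2↦1, 3↦8, 4↦3, 5↦9, 6↦5, 7↦3, 8↦4, 9↦9, 10↦8]  zeros at y ∈ ∅
  x = 1: [0↦2, 1↦3, 2↦10, 3↦2, 4↦2, 5↦0, 6↦8, 7↦5, 8↦3, 9↦3, 10↦6]  zeros at y ∈ {5}
  x = 2: [0↦4, 1↦3, 2↦6, 3↦3, 4↦6, 5↦5, 6↦1, 7↦6, 8↦10, 9↦3, 10↦8]  zeros at y ∈ ∅
  x = 3: [0↦3, 1↦9, 2↦6, 3↦6, 4↦10, 5↦8, 6↦1, 7↦1, 8↦9, 9↦4, 10↦9]  zeros at y ∈ ∅
  x = 4: [0↦5, 1↦5, 2↦5, 3↦6, 4↦9, 5↦4, 6↦3, 7↦7, 8↦6, 9↦1, 10↦4]  zeros at y ∈ ∅
  x = 5: [0↦5, 1↦8, 2↦9, 3↦9, 4↦9, 5↦10, 6↦2, 7↦8, 8↦7, 9↦0, 10↦10]  zeros at y ∈ {9}
  x = 6: [0↦9, 1↦2, 2↦2, 3↦10, 4↦5, 5↦10, 6↦4, 7↦10, 8↦7, 9↦7, 10↦0]  zeros at y ∈ {10}
  x = 7: [0↦1, 1↦4, 2↦1, 3↦4, 4↦3, 5↦10, 6↦4, 7↦8, 8↦1, 9↦6, 10↦2]  zeros at y ∈ ∅
  x = 8: [0↦9, 1↦9, 2↦1, 3↦8, 4↦9, 5↦5, 6↦8, 7↦8, 8↦6, 9↦3, 10↦0]  zeros at y ∈ {10}
  x = 9: [0↦6, 1↦1, 2↦8, 3↦6, 4↦7, 5↦1, 6↦0, 7↦5, 8↦6, 9↦4, 10↦0]  zeros at y ∈ {6, 10}
  x = 10: [0↦9, 1↦8, 2↦6, 3↦4, 4↦3, 5↦4, 6↦8, 7↦5, 8↦7, 9↦4, 10↦8]  zeros at y ∈ ∅
Collecting zeros: affine points = {(1, 5), (5, 9), (6, 10), (8, 10), (9, 6), (9, 10)}.
Total count |C(F_11)_aff| = 6.


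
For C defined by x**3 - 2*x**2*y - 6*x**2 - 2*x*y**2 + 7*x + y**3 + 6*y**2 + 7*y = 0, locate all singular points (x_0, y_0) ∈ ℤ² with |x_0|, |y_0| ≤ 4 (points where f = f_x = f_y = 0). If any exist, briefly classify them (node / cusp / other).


Singular points: {(1, -1)}; classification: node.

Compute partial derivatives:
  f_x = 3*x**2 - 4*x*y - 12*x - 2*y**2 + 7.
  f_y = -2*x**2 - 4*x*y + 3*y**2 + 12*y + 7.
Scan x_0 ∈ {−4, ..., 4}. For each x_0, f_y(x_0, y) is a polynomial in y; find its integer roots y ∈ {−4, ..., 4}, then test f_x and f at those candidates.
  x = -4: f_y(-4, y) = 3*y**2 + 28*y - 25; no integer root y with |y| ≤ 4.
  x = -3: f_y(-3, y) = 3*y**2 + 24*y - 11; no integer root y with |y| ≤ 4.
  x = -2: f_y(-2, y) = 3*y**2 + 20*y - 1; no integer root y with |y| ≤ 4.
  x = -1: f_y(-1, y) = 3*y**2 + 16*y + 5; no integer root y with |y| ≤ 4.
  x = 0: f_y(0, y) = 3*y**2 + 12*y + 7; no integer root y with |y| ≤ 4.
  x = 1: f_y(1, y) = 3*y**2 + 8*y + 5; vanishes at y ∈ {-1}. (1, -1): f_x = 0, f = 0 — SINGULAR.
  x = 2: f_y(2, y) = 3*y**2 + 4*y - 1; no integer root y with |y| ≤ 4.
  x = 3: f_y(3, y) = 3*y**2 - 11; no integer root y with |y| ≤ 4.
  x = 4: f_y(4, y) = 3*y**2 - 4*y - 25; no integer root y with |y| ≤ 4.
Only singular point on the grid: (1, -1).
Classify: substitute x = 1 + u, y = -1 + v and expand: f = u**3 - 2*u**2*v - u**2 - 2*u*v**2 + v**3 + v**2.
No constant or linear terms (consistent with a singular point). Quadratic part: -u**2 + v**2. Cubic part: u**3 - 2*u**2*v - 2*u*v**2 + v**3.
The quadratic part v**2 - u**2 = (v − u)(v + u) splits into two distinct linear factors, so there are two distinct tangent lines y − -1 = ±(x − 1) — this is a node (ordinary double point).
Classification: node.


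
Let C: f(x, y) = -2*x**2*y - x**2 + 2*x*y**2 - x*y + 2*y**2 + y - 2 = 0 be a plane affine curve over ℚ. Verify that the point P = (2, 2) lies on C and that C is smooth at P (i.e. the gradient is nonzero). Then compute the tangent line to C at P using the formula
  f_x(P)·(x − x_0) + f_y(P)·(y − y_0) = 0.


Tangent line at P: -14*x + 15*y - 2 = 0.

Step 1: f(2, 2) = 0, so P lies on C.
Step 2: partial derivatives
  f_x(x, y) = -4*x*y - 2*x + 2*y**2 - y, f_y(x, y) = -2*x**2 + 4*x*y - x + 4*y + 1.
  f_x(P) = -14, f_y(P) = 15 (gradient nonzero, so P is smooth).
Step 3: tangent line at P: -14·(x − 2) + 15·(y − 2) = 0.
Expanding: -14*x + 15*y - 2 = 0.


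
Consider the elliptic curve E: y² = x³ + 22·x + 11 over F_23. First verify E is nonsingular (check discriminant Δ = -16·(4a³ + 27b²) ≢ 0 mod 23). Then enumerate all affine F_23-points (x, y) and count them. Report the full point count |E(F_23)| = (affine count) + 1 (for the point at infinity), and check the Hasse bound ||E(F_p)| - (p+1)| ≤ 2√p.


Affine points = {(3, 9), (3, 14), (4, 5), (4, 18), (5, 4), (5, 19), (7, 5), (7, 18), (8, 3), (8, 20), (9, 8), (9, 15), (10, 9), (10, 14), (12, 5), (12, 18), (14, 2), (14, 21), (15, 6), (15, 17), (17, 10), (17, 13), (18, 11), (18, 12)}; affine count = 24; |E(F_23)| = 25.

Discriminant check: Δ ∝ 4a³ + 27b² = 4·22³ + 27·11² = 4·10648 + 27·121 ≡ 20 (mod 23). Nonzero ⇒ E is nonsingular.
For each x ∈ F_23, compute rhs = x³ + 22·x + 11 mod 23, then count y ∈ F_23 with y² ≡ rhs.
  x = 0: rhs = 11, matching y values: none (0 points).
  x = 1: rhs = 11, matching y values: none (0 points).
  x = 2: rhs = 17, matching y values: none (0 points).
  x = 3: rhs = 12, matching y values: 9, 14 (2 points).
  x = 4: rhs = 2, matching y values: 5, 18 (2 points).
  x = 5: rhs = 16, matching y values: 4, 19 (2 points).
  x = 6: rhs = 14, matching y values: none (0 points).
  x = 7: rhs = 2, matching y values: 5, 18 (2 points).
  x = 8: rhs = 9, matching y values: 3, 20 (2 points).
  x = 9: rhs = 18, matching y values: 8, 15 (2 points).
  x = 10: rhs = 12, matching y values: 9, 14 (2 points).
  x = 11: rhs = 20, matching y values: none (0 points).
  x = 12: rhs = 2, matching y values: 5, 18 (2 points).
  x = 13: rhs = 10, matching y values: none (0 points).
  x = 14: rhs = 4, matching y values: 2, 21 (2 points).
  x = 15: rhs = 13, matching y values: 6, 17 (2 points).
  x = 16: rhs = 20, matching y values: none (0 points).
  x = 17: rhs = 8, matching y values: 10, 13 (2 points).
  x = 18: rhs = 6, matching y values: 11, 12 (2 points).
  x = 19: rhs = 20, matching y values: none (0 points).
  x = 20: rhs = 10, matching y values: none (0 points).
  x = 21: rhs = 5, matching y values: none (0 points).
  x = 22: rhs = 11, matching y values: none (0 points).
Total affine count: 24.
Full point count |E(F_23)| = 24 + 1 = 25.
Hasse bound: |25 − (23+1)| = |1| = 1 ≤ 2√23 ≈ 9.5917 ✓.


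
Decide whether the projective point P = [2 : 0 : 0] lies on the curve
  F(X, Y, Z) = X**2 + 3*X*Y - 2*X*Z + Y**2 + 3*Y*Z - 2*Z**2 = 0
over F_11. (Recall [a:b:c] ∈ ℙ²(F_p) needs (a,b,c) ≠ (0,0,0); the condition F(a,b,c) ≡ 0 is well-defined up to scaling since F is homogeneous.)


F(2,0,0) ≡ 4 (mod 11); P is NOT on the curve.

Evaluate F(2, 0, 0) term-by-term (mod 11).
  X**2 ↦ 1·4·1·1 = 4
  3*X*Y ↦ 3·2·0·1 = 0
  -2*X*Z ↦ -2·2·1·0 = 0
  Y**2 ↦ 1·1·0·1 = 0
  3*Y*Z ↦ 3·1·0·0 = 0
  -2*Z**2 ↦ -2·1·1·0 = 0
Sum: F(2, 0, 0) = (4) + (0) + (0) + (0) + (0) + (0) = 4.
Reducing mod 11: 4 ≡ 4 (mod 11).
Since F(a, b, c) ≡ 4 ≠ 0 (mod 11), P does NOT lie on the curve.


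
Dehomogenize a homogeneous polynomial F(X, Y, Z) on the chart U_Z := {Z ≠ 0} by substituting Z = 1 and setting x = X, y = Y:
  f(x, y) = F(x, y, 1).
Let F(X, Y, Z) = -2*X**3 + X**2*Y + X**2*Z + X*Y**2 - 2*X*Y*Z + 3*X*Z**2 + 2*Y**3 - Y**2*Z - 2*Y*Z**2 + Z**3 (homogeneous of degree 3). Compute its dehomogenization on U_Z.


f(x, y) = -2*x**3 + x**2*y + x**2 + x*y**2 - 2*x*y + 3*x + 2*y**3 - y**2 - 2*y + 1

On U_Z we set Z = 1. Each monomial c·X^i·Y^j·Z^k in F becomes c·x^i·y^j·1^k = c·x^i·y^j.
Substituting Z = 1: F(X, Y, 1) = -2*x**3 + x**2*y + x**2 + x*y**2 - 2*x*y + 3*x + 2*y**3 - y**2 - 2*y + 1.
Note: deg(f) ≤ deg(F) = 3; strict inequality happens when F is divisible by Z (lost terms).


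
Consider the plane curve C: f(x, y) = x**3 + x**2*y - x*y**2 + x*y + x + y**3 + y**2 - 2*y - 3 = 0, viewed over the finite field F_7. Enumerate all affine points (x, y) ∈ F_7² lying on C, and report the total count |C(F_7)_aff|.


Affine F_7-points: {(1, 1), (1, 2), (1, 4), (2, 0), (3, 6), (4, 3), (5, 2), (6, 2)}; count = 8.

For each of the 49 pairs (x, y) ∈ F_7², evaluate f(x, y) mod 7. Record the zeros.
  x = 0: [0↦4, 1↦4, 2↦5, 3↦6, 4↦6, 5↦4, 6↦6]  zeros at y ∈ ∅
  x = 1: [0↦6, 1↦0, 2↦0, 3↦5, 4↦0, 5↦5, 6↦5]  zeros at y ∈ {1, 2, 4}
  x = 2: [0↦0, 1↦4, 2↦5, 3↦2, 4↦1, 5↦1, 6↦1]  zeros at y ∈ {0}
  x = 3: [0↦6, 1↦1, 2↦5, 3↦3, 4↦1, 5↦5, 6↦0]  zeros at y ∈ {6}
  x = 4: [0↦2, 1↦4, 2↦6, 3↦0, 4↦6, 5↦2, 6↦1]  zeros at y ∈ {3}
  x = 5: [0↦1, 1↦5, 2↦0, 3↦6, 4↦1, 5↦5, 6↦3]  zeros at y ∈ {2}
  x = 6: [0↦2, 1↦3, 2↦0, 3↦6, 4↦6, 5↦6, 6↦5]  zeros at y ∈ {2}
Collecting zeros: affine points = {(1, 1), (1, 2), (1, 4), (2, 0), (3, 6), (4, 3), (5, 2), (6, 2)}.
Total count |C(F_7)_aff| = 8.


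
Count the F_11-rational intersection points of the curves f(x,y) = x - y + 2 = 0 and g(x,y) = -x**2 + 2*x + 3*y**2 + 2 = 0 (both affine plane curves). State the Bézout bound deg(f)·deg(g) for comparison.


Common zeros: ∅; count = 0; Bézout bound = 2.

deg(f) = 1, deg(g) = 2, so Bézout bound = 2.
Scan x ∈ F_11. For each x, list the y ∈ F_11 with f(x, y) ≡ 0 and those with g(x, y) ≡ 0 (mod 11); the common zeros in that column are the intersection.
  x = 0: f ≡ 0 at y ∈ {2}; g ≡ 0 at y ∈ {5, 6}; common: ∅.
  x = 1: f ≡ 0 at y ∈ {3}; g ≡ 0 at y ∈ ∅; common: ∅.
  x = 2: f ≡ 0 at y ∈ {4}; g ≡ 0 at y ∈ {5, 6}; common: ∅.
  x = 3: f ≡ 0 at y ∈ {5}; g ≡ 0 at y ∈ {2, 9}; common: ∅.
  x = 4: f ≡ 0 at y ∈ {6}; g ≡ 0 at y ∈ ∅; common: ∅.
  x = 5: f ≡ 0 at y ∈ {7}; g ≡ 0 at y ∈ ∅; common: ∅.
  x = 6: f ≡ 0 at y ∈ {8}; g ≡ 0 at y ∈ {0}; common: ∅.
  x = 7: f ≡ 0 at y ∈ {9}; g ≡ 0 at y ∈ {0}; common: ∅.
  x = 8: f ≡ 0 at y ∈ {10}; g ≡ 0 at y ∈ ∅; common: ∅.
  x = 9: f ≡ 0 at y ∈ {0}; g ≡ 0 at y ∈ ∅; common: ∅.
  x = 10: f ≡ 0 at y ∈ {1}; g ≡ 0 at y ∈ {2, 9}; common: ∅.
Collecting: common zeros = ∅, so the count is 0.
Comparison with the Bézout bound: 0 ≤ 2 = deg(f)·deg(g), as expected for curves with no common component (the affine F_11-count falls short of the bound because intersections may lie at infinity, over extension fields, or carry multiplicity).


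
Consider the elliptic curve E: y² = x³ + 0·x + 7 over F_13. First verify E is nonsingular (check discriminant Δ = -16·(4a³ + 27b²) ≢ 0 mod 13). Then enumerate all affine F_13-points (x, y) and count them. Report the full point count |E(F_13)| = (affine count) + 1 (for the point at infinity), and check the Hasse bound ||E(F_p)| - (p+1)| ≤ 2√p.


Affine points = {(7, 5), (7, 8), (8, 5), (8, 8), (11, 5), (11, 8)}; affine count = 6; |E(F_13)| = 7.

Discriminant check: Δ ∝ 4a³ + 27b² = 4·0³ + 27·7² = 4·0 + 27·49 ≡ 10 (mod 13). Nonzero ⇒ E is nonsingular.
For each x ∈ F_13, compute rhs = x³ + 0·x + 7 mod 13, then count y ∈ F_13 with y² ≡ rhs.
  x = 0: rhs = 7, matching y values: none (0 points).
  x = 1: rhs = 8, matching y values: none (0 points).
  x = 2: rhs = 2, matching y values: none (0 points).
  x = 3: rhs = 8, matching y values: none (0 points).
  x = 4: rhs = 6, matching y values: none (0 points).
  x = 5: rhs = 2, matching y values: none (0 points).
  x = 6: rhs = 2, matching y values: none (0 points).
  x = 7: rhs = 12, matching y values: 5, 8 (2 points).
  x = 8: rhs = 12, matching y values: 5, 8 (2 points).
  x = 9: rhs = 8, matching y values: none (0 points).
  x = 10: rhs = 6, matching y values: none (0 points).
  x = 11: rhs = 12, matching y values: 5, 8 (2 points).
  x = 12: rhs = 6, matching y values: none (0 points).
Total affine count: 6.
Full point count |E(F_13)| = 6 + 1 = 7.
Hasse bound: |7 − (13+1)| = |-7| = 7 ≤ 2√13 ≈ 7.2111 ✓.


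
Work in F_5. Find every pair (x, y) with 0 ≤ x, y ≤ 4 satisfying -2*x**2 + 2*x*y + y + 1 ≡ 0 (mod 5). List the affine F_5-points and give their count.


Affine F_5-points: {(0, 4), (1, 2), (3, 1), (4, 4)}; count = 4.

For each of the 25 pairs (x, y) ∈ F_5², evaluate f(x, y) mod 5. Record the zeros.
  x = 0: [0↦1, 1↦2, 2↦3, 3↦4, 4↦0]  zeros at y ∈ {4}
  x = 1: [0↦4, 1↦2, 2↦0, 3↦3, 4↦1]  zeros at y ∈ {2}
  x = 2: [0↦3, 1↦3, 2↦3, 3↦3, 4↦3]  zeros at y ∈ ∅
  x = 3: [0↦3, 1↦0, 2↦2, 3↦4, 4↦1]  zeros at y ∈ {1}
  x = 4: [0↦4, 1↦3, 2↦2, 3↦1, 4↦0]  zeros at y ∈ {4}
Collecting zeros: affine points = {(0, 4), (1, 2), (3, 1), (4, 4)}.
Total count |C(F_5)_aff| = 4.


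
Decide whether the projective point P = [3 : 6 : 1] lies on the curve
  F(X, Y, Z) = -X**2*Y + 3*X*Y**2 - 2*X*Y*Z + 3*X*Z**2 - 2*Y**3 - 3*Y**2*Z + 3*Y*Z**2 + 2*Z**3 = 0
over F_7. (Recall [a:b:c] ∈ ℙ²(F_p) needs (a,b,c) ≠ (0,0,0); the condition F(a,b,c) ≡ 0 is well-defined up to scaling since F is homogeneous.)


F(3,6,1) ≡ 3 (mod 7); P is NOT on the curve.

Evaluate F(3, 6, 1) term-by-term (mod 7).
  -X**2*Y ↦ -1·9·6·1 = -54
  3*X*Y**2 ↦ 3·3·36·1 = 324
  -2*X*Y*Z ↦ -2·3·6·1 = -36
  3*X*Z**2 ↦ 3·3·1·1 = 9
  -2*Y**3 ↦ -2·1·216·1 = -432
  -3*Y**2*Z ↦ -3·1·36·1 = -108
  3*Y*Z**2 ↦ 3·1·6·1 = 18
  2*Z**3 ↦ 2·1·1·1 = 2
Sum: F(3, 6, 1) = (-54) + (324) + (-36) + (9) + (-432) + (-108) + (18) + (2) = -277.
Reducing mod 7: -277 ≡ 3 (mod 7).
Since F(a, b, c) ≡ 3 ≠ 0 (mod 7), P does NOT lie on the curve.


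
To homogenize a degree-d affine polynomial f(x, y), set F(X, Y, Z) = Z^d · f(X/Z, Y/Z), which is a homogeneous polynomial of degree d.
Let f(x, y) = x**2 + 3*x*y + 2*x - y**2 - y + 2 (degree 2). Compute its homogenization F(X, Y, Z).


F(X, Y, Z) = X**2 + 3*X*Y + 2*X*Z - Y**2 - Y*Z + 2*Z**2

deg(f) = 2.
Substitute x = X/Z, y = Y/Z into f, then multiply by Z^2.
  monomial 1·x^2·y^0 ↦ 1·X^2·Y^0·Z^0.
  monomial 3·x^1·y^1 ↦ 3·X^1·Y^1·Z^0.
  monomial 2·x^1·y^0 ↦ 2·X^1·Y^0·Z^1.
  monomial -1·x^0·y^2 ↦ -1·X^0·Y^2·Z^0.
  monomial -1·x^0·y^1 ↦ -1·X^0·Y^1·Z^1.
  monomial 2·x^0·y^0 ↦ 2·X^0·Y^0·Z^2.
Collecting: F(X, Y, Z) = X**2 + 3*X*Y + 2*X*Z - Y**2 - Y*Z + 2*Z**2.


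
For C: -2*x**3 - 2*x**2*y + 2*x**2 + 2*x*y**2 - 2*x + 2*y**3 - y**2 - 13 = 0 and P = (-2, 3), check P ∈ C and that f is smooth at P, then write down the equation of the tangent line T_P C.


Tangent line at P: 8*x + 16*y - 32 = 0.

Step 1: f(-2, 3) = 0, so P lies on C.
Step 2: partial derivatives
  f_x(x, y) = -6*x**2 - 4*x*y + 4*x + 2*y**2 - 2, f_y(x, y) = -2*x**2 + 4*x*y + 6*y**2 - 2*y.
  f_x(P) = 8, f_y(P) = 16 (gradient nonzero, so P is smooth).
Step 3: tangent line at P: 8·(x − -2) + 16·(y − 3) = 0.
Expanding: 8*x + 16*y - 32 = 0.


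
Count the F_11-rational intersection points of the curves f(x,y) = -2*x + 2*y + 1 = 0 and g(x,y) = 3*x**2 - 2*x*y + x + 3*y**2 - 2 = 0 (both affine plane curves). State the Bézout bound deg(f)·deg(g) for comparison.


Common zeros: ∅; count = 0; Bézout bound = 2.

deg(f) = 1, deg(g) = 2, so Bézout bound = 2.
Scan x ∈ F_11. For each x, list the y ∈ F_11 with f(x, y) ≡ 0 and those with g(x, y) ≡ 0 (mod 11); the common zeros in that column are the intersection.
  x = 0: f ≡ 0 at y ∈ {5}; g ≡ 0 at y ∈ ∅; common: ∅.
  x = 1: f ≡ 0 at y ∈ {6}; g ≡ 0 at y ∈ ∅; common: ∅.
  x = 2: f ≡ 0 at y ∈ {7}; g ≡ 0 at y ∈ {1, 4}; common: ∅.
  x = 3: f ≡ 0 at y ∈ {8}; g ≡ 0 at y ∈ ∅; common: ∅.
  x = 4: f ≡ 0 at y ∈ {9}; g ≡ 0 at y ∈ {4, 6}; common: ∅.
  x = 5: f ≡ 0 at y ∈ {10}; g ≡ 0 at y ∈ {9}; common: ∅.
  x = 6: f ≡ 0 at y ∈ {0}; g ≡ 0 at y ∈ ∅; common: ∅.
  x = 7: f ≡ 0 at y ∈ {1}; g ≡ 0 at y ∈ {6}; common: ∅.
  x = 8: f ≡ 0 at y ∈ {2}; g ≡ 0 at y ∈ {0, 9}; common: ∅.
  x = 9: f ≡ 0 at y ∈ {3}; g ≡ 0 at y ∈ ∅; common: ∅.
  x = 10: f ≡ 0 at y ∈ {4}; g ≡ 0 at y ∈ {0, 3}; common: ∅.
Collecting: common zeros = ∅, so the count is 0.
Comparison with the Bézout bound: 0 ≤ 2 = deg(f)·deg(g), as expected for curves with no common component (the affine F_11-count falls short of the bound because intersections may lie at infinity, over extension fields, or carry multiplicity).


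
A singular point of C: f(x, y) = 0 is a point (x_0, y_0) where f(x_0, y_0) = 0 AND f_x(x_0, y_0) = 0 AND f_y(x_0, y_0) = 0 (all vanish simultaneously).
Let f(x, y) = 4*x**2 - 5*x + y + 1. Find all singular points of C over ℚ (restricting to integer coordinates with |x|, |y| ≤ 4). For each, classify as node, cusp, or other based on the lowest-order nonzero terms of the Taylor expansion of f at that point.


No singular points in the scanned grid; C is smooth there.

Compute partial derivatives:
  f_x = 8*x - 5.
  f_y = 1.
f_y = 1 is a nonzero constant, so f_y never vanishes: no point (x, y) can satisfy f = f_x = f_y = 0. In particular no (x, y) ∈ {−4, ..., 4}² is singular; the curve is smooth.


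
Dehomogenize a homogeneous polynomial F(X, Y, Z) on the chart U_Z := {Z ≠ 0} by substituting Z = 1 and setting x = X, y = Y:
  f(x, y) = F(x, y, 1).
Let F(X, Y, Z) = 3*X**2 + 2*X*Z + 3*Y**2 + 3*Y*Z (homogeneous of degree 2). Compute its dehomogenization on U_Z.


f(x, y) = 3*x**2 + 2*x + 3*y**2 + 3*y

On U_Z we set Z = 1. Each monomial c·X^i·Y^j·Z^k in F becomes c·x^i·y^j·1^k = c·x^i·y^j.
Substituting Z = 1: F(X, Y, 1) = 3*x**2 + 2*x + 3*y**2 + 3*y.
Note: deg(f) ≤ deg(F) = 2; strict inequality happens when F is divisible by Z (lost terms).


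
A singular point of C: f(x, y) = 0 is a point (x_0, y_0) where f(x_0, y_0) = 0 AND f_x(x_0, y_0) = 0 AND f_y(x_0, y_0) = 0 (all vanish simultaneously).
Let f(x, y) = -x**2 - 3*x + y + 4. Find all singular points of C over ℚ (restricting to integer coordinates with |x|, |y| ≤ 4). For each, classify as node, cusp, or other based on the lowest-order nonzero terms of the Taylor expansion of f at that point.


No singular points in the scanned grid; C is smooth there.

Compute partial derivatives:
  f_x = -2*x - 3.
  f_y = 1.
f_y = 1 is a nonzero constant, so f_y never vanishes: no point (x, y) can satisfy f = f_x = f_y = 0. In particular no (x, y) ∈ {−4, ..., 4}² is singular; the curve is smooth.


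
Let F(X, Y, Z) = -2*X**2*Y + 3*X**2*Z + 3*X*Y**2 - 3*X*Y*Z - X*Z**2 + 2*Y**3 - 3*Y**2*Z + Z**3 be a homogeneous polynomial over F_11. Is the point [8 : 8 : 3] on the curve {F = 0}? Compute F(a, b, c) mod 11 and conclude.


F(8,8,3) ≡ 2 (mod 11); P is NOT on the curve.

Evaluate F(8, 8, 3) term-by-term (mod 11).
  -2*X**2*Y ↦ -2·64·8·1 = -1024
  3*X**2*Z ↦ 3·64·1·3 = 576
  3*X*Y**2 ↦ 3·8·64·1 = 1536
  -3*X*Y*Z ↦ -3·8·8·3 = -576
  -X*Z**2 ↦ -1·8·1·9 = -72
  2*Y**3 ↦ 2·1·512·1 = 1024
  -3*Y**2*Z ↦ -3·1·64·3 = -576
  Z**3 ↦ 1·1·1·27 = 27
Sum: F(8, 8, 3) = (-1024) + (576) + (1536) + (-576) + (-72) + (1024) + (-576) + (27) = 915.
Reducing mod 11: 915 ≡ 2 (mod 11).
Since F(a, b, c) ≡ 2 ≠ 0 (mod 11), P does NOT lie on the curve.


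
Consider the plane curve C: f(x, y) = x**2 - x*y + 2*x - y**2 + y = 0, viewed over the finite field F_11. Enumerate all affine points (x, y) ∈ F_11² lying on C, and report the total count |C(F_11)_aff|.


Affine F_11-points: {(0, 0), (0, 1), (1, 5), (1, 6), (2, 5), (3, 3), (3, 6), (9, 0), (9, 3), (10, 1)}; count = 10.

For each of the 121 pairs (x, y) ∈ F_11², evaluate f(x, y) mod 11. Record the zeros.
  x = 0: [0↦0, 1↦0, 2↦9, 3↦5, 4↦10, 5↦2, 6↦3, 7↦2, 8↦10, 9↦5, 10↦9]  zeros at y ∈ {0, 1}
  x = 1: [0↦3, 1↦2, 2↦10, 3↦5, 4↦9, 5↦0, 6↦0, 7↦9, 8↦5, 9↦10, 10↦2]  zeros at y ∈ {5, 6}
  x = 2: [0↦8, 1↦6, 2↦2, 3↦7, 4↦10, 5↦0, 6↦10, 7↦7, 8↦2, 9↦6, 10↦8]  zeros at y ∈ {5}
  x = 3: [0↦4, 1↦1, 2↦7, 3↦0, 4↦2, 5↦2, 6↦0, 7↦7, 8↦1, 9↦4, 10↦5]  zeros at y ∈ {3, 6}
  x = 4: [0↦2, 1↦9, 2↦3, 3↦6, 4↦7, 5↦6, 6↦3, 7↦9, 8↦2, 9↦4, 10↦4]  zeros at y ∈ ∅
  x = 5: [0↦2, 1↦8, 2↦1, 3↦3, 4↦3, 5↦1, 6↦8, 7↦2, 8↦5, 9↦6, 10↦5]  zeros at y ∈ ∅
  x = 6: [0↦4, 1↦9, 2↦1, 3↦2, 4↦1, 5↦9, 6↦4, 7↦8, 8↦10, 9↦10, 10↦8]  zeros at y ∈ ∅
  x = 7: [0↦8, 1↦1, 2↦3, 3↦3, 4↦1, 5↦8, 6↦2, 7↦5, 8↦6, 9↦5, 10↦2]  zeros at y ∈ ∅
  x = 8: [0↦3, 1↦6, 2↦7, 3↦6, 4↦3, 5↦9, 6↦2, 7↦4, 8↦4, 9↦2, 10↦9]  zeros at y ∈ ∅
  x = 9: [0↦0, 1↦2, 2↦2, 3↦0, 4↦7, 5↦1, 6↦4, 7↦5, 8↦4, 9↦1, 10↦7]  zeros at y ∈ {0, 3}
  x = 10: [0↦10, 1↦0, 2↦10, 3↦7, 4↦2, 5↦6, 6↦8, 7↦8, 8↦6, 9↦2, 10↦7]  zeros at y ∈ {1}
Collecting zeros: affine points = {(0, 0), (0, 1), (1, 5), (1, 6), (2, 5), (3, 3), (3, 6), (9, 0), (9, 3), (10, 1)}.
Total count |C(F_11)_aff| = 10.


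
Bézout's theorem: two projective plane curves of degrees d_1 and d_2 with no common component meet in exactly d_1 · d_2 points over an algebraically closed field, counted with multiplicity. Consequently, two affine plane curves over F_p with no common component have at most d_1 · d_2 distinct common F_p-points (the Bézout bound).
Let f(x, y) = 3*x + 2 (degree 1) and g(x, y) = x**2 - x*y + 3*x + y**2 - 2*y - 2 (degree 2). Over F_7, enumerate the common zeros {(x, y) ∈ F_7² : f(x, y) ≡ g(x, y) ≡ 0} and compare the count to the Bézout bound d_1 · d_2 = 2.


Common zeros: {(4, 1), (4, 5)}; count = 2; Bézout bound = 2.

deg(f) = 1, deg(g) = 2, so Bézout bound = 2.
Scan x ∈ F_7. For each x, list the y ∈ F_7 with f(x, y) ≡ 0 and those with g(x, y) ≡ 0 (mod 7); the common zeros in that column are the intersection.
  x = 0: f ≡ 0 at y ∈ ∅; g ≡ 0 at y ∈ ∅; common: ∅.
  x = 1: f ≡ 0 at y ∈ ∅; g ≡ 0 at y ∈ {1, 2}; common: ∅.
  x = 2: f ≡ 0 at y ∈ ∅; g ≡ 0 at y ∈ ∅; common: ∅.
  x = 3: f ≡ 0 at y ∈ ∅; g ≡ 0 at y ∈ ∅; common: ∅.
  x = 4: f ≡ 0 at y ∈ {0, 1, 2, 3, 4, 5, 6}; g ≡ 0 at y ∈ {1, 5}; common: {1, 5}.
  x = 5: f ≡ 0 at y ∈ ∅; g ≡ 0 at y ∈ {2, 5}; common: ∅.
  x = 6: f ≡ 0 at y ∈ ∅; g ≡ 0 at y ∈ ∅; common: ∅.
Collecting: common zeros = {(4, 1), (4, 5)}, so the count is 2.
Comparison with the Bézout bound: 2 ≤ 2 = deg(f)·deg(g), as expected for curves with no common component (the bound is attained).


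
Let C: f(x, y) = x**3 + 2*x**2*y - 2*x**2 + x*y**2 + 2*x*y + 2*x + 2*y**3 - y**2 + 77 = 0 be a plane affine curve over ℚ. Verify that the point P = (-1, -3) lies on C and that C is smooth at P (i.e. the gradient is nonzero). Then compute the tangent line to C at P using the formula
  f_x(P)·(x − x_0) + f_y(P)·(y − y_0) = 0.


Tangent line at P: 24*x + 66*y + 222 = 0.

Step 1: f(-1, -3) = 0, so P lies on C.
Step 2: partial derivatives
  f_x(x, y) = 3*x**2 + 4*x*y - 4*x + y**2 + 2*y + 2, f_y(x, y) = 2*x**2 + 2*x*y + 2*x + 6*y**2 - 2*y.
  f_x(P) = 24, f_y(P) = 66 (gradient nonzero, so P is smooth).
Step 3: tangent line at P: 24·(x − -1) + 66·(y − -3) = 0.
Expanding: 24*x + 66*y + 222 = 0.
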